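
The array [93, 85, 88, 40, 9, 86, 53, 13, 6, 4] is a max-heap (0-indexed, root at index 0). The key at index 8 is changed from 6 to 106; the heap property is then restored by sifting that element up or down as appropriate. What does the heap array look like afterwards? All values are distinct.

[106, 93, 88, 85, 9, 86, 53, 13, 40, 4]

set index 8 from 6 to 106 → [93, 85, 88, 40, 9, 86, 53, 13, 106, 4]
106 > parent 40 at index 3, swap → [93, 85, 88, 106, 9, 86, 53, 13, 40, 4]
106 > parent 85 at index 1, swap → [93, 106, 88, 85, 9, 86, 53, 13, 40, 4]
106 > parent 93 at index 0, swap → [106, 93, 88, 85, 9, 86, 53, 13, 40, 4]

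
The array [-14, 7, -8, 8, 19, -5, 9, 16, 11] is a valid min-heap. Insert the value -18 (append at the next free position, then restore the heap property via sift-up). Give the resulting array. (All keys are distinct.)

[-18, -14, -8, 8, 7, -5, 9, 16, 11, 19]

append -18 at index 9 → [-14, 7, -8, 8, 19, -5, 9, 16, 11, -18]
-18 < parent 19 at index 4, swap → [-14, 7, -8, 8, -18, -5, 9, 16, 11, 19]
-18 < parent 7 at index 1, swap → [-14, -18, -8, 8, 7, -5, 9, 16, 11, 19]
-18 < parent -14 at index 0, swap → [-18, -14, -8, 8, 7, -5, 9, 16, 11, 19]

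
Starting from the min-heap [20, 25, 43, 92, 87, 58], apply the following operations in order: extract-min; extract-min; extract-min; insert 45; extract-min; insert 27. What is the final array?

[27, 58, 87, 92]

extract-min → returns 20:
  remove root 20; move last element 58 to root → [58, 25, 43, 92, 87]
  58 vs smaller child 25 at index 1, swap → [25, 58, 43, 92, 87]
extract-min → returns 25:
  remove root 25; move last element 87 to root → [87, 58, 43, 92]
  87 vs smaller child 43 at index 2, swap → [43, 58, 87, 92]
extract-min → returns 43:
  remove root 43; move last element 92 to root → [92, 58, 87]
  92 vs smaller child 58 at index 1, swap → [58, 92, 87]
insert 45:
  append 45 at index 3 → [58, 92, 87, 45]
  45 < parent 92 at index 1, swap → [58, 45, 87, 92]
  45 < parent 58 at index 0, swap → [45, 58, 87, 92]
extract-min → returns 45:
  remove root 45; move last element 92 to root → [92, 58, 87]
  92 vs smaller child 58 at index 1, swap → [58, 92, 87]
insert 27:
  append 27 at index 3 → [58, 92, 87, 27]
  27 < parent 92 at index 1, swap → [58, 27, 87, 92]
  27 < parent 58 at index 0, swap → [27, 58, 87, 92]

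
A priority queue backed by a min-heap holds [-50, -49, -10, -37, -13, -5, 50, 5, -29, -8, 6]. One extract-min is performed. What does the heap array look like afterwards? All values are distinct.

remove root -50; move last element 6 to root → [6, -49, -10, -37, -13, -5, 50, 5, -29, -8]
6 vs smaller child -49 at index 1, swap → [-49, 6, -10, -37, -13, -5, 50, 5, -29, -8]
6 vs smaller child -37 at index 3, swap → [-49, -37, -10, 6, -13, -5, 50, 5, -29, -8]
6 vs smaller child -29 at index 8, swap → [-49, -37, -10, -29, -13, -5, 50, 5, 6, -8]

[-49, -37, -10, -29, -13, -5, 50, 5, 6, -8]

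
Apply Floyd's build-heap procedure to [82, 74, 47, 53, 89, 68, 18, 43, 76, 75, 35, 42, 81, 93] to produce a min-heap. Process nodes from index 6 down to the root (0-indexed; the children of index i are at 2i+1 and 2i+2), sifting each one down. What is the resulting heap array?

[18, 35, 42, 43, 74, 68, 47, 53, 76, 75, 89, 82, 81, 93]

sift down from index 6: already satisfies heap property
sift down from index 5:
  68 vs smaller child 42 at index 11, swap → [82, 74, 47, 53, 89, 42, 18, 43, 76, 75, 35, 68, 81, 93]
sift down from index 4:
  89 vs smaller child 35 at index 10, swap → [82, 74, 47, 53, 35, 42, 18, 43, 76, 75, 89, 68, 81, 93]
sift down from index 3:
  53 vs smaller child 43 at index 7, swap → [82, 74, 47, 43, 35, 42, 18, 53, 76, 75, 89, 68, 81, 93]
sift down from index 2:
  47 vs smaller child 18 at index 6, swap → [82, 74, 18, 43, 35, 42, 47, 53, 76, 75, 89, 68, 81, 93]
sift down from index 1:
  74 vs smaller child 35 at index 4, swap → [82, 35, 18, 43, 74, 42, 47, 53, 76, 75, 89, 68, 81, 93]
sift down from index 0:
  82 vs smaller child 18 at index 2, swap → [18, 35, 82, 43, 74, 42, 47, 53, 76, 75, 89, 68, 81, 93]
  82 vs smaller child 42 at index 5, swap → [18, 35, 42, 43, 74, 82, 47, 53, 76, 75, 89, 68, 81, 93]
  82 vs smaller child 68 at index 11, swap → [18, 35, 42, 43, 74, 68, 47, 53, 76, 75, 89, 82, 81, 93]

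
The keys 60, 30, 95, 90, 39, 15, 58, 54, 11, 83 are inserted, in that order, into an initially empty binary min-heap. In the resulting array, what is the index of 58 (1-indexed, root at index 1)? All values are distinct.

Insert 60:
  append 60 at index 1 → [60] (no swap needed)
Insert 30:
  append 30 at index 2 → [60, 30]
  30 < parent 60 at index 1, swap → [30, 60]
Insert 95:
  append 95 at index 3 → [30, 60, 95] (no swap needed)
Insert 90:
  append 90 at index 4 → [30, 60, 95, 90] (no swap needed)
Insert 39:
  append 39 at index 5 → [30, 60, 95, 90, 39]
  39 < parent 60 at index 2, swap → [30, 39, 95, 90, 60]
Insert 15:
  append 15 at index 6 → [30, 39, 95, 90, 60, 15]
  15 < parent 95 at index 3, swap → [30, 39, 15, 90, 60, 95]
  15 < parent 30 at index 1, swap → [15, 39, 30, 90, 60, 95]
Insert 58:
  append 58 at index 7 → [15, 39, 30, 90, 60, 95, 58] (no swap needed)
Insert 54:
  append 54 at index 8 → [15, 39, 30, 90, 60, 95, 58, 54]
  54 < parent 90 at index 4, swap → [15, 39, 30, 54, 60, 95, 58, 90]
Insert 11:
  append 11 at index 9 → [15, 39, 30, 54, 60, 95, 58, 90, 11]
  11 < parent 54 at index 4, swap → [15, 39, 30, 11, 60, 95, 58, 90, 54]
  11 < parent 39 at index 2, swap → [15, 11, 30, 39, 60, 95, 58, 90, 54]
  11 < parent 15 at index 1, swap → [11, 15, 30, 39, 60, 95, 58, 90, 54]
Insert 83:
  append 83 at index 10 → [11, 15, 30, 39, 60, 95, 58, 90, 54, 83] (no swap needed)
resulting array: [11, 15, 30, 39, 60, 95, 58, 90, 54, 83]

7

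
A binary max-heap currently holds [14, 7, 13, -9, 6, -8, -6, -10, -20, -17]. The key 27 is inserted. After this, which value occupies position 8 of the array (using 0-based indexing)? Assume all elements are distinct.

-20

append 27 at index 10 → [14, 7, 13, -9, 6, -8, -6, -10, -20, -17, 27]
27 > parent 6 at index 4, swap → [14, 7, 13, -9, 27, -8, -6, -10, -20, -17, 6]
27 > parent 7 at index 1, swap → [14, 27, 13, -9, 7, -8, -6, -10, -20, -17, 6]
27 > parent 14 at index 0, swap → [27, 14, 13, -9, 7, -8, -6, -10, -20, -17, 6]
resulting array: [27, 14, 13, -9, 7, -8, -6, -10, -20, -17, 6]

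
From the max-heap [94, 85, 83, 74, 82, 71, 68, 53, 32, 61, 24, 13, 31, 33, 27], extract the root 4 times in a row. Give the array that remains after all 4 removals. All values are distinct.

[74, 61, 71, 53, 27, 33, 68, 31, 32, 13, 24]

extract-max #1 returns 94:
  remove root 94; move last element 27 to root → [27, 85, 83, 74, 82, 71, 68, 53, 32, 61, 24, 13, 31, 33]
  27 vs larger child 85 at index 1, swap → [85, 27, 83, 74, 82, 71, 68, 53, 32, 61, 24, 13, 31, 33]
  27 vs larger child 82 at index 4, swap → [85, 82, 83, 74, 27, 71, 68, 53, 32, 61, 24, 13, 31, 33]
  27 vs larger child 61 at index 9, swap → [85, 82, 83, 74, 61, 71, 68, 53, 32, 27, 24, 13, 31, 33]
extract-max #2 returns 85:
  remove root 85; move last element 33 to root → [33, 82, 83, 74, 61, 71, 68, 53, 32, 27, 24, 13, 31]
  33 vs larger child 83 at index 2, swap → [83, 82, 33, 74, 61, 71, 68, 53, 32, 27, 24, 13, 31]
  33 vs larger child 71 at index 5, swap → [83, 82, 71, 74, 61, 33, 68, 53, 32, 27, 24, 13, 31]
extract-max #3 returns 83:
  remove root 83; move last element 31 to root → [31, 82, 71, 74, 61, 33, 68, 53, 32, 27, 24, 13]
  31 vs larger child 82 at index 1, swap → [82, 31, 71, 74, 61, 33, 68, 53, 32, 27, 24, 13]
  31 vs larger child 74 at index 3, swap → [82, 74, 71, 31, 61, 33, 68, 53, 32, 27, 24, 13]
  31 vs larger child 53 at index 7, swap → [82, 74, 71, 53, 61, 33, 68, 31, 32, 27, 24, 13]
extract-max #4 returns 82:
  remove root 82; move last element 13 to root → [13, 74, 71, 53, 61, 33, 68, 31, 32, 27, 24]
  13 vs larger child 74 at index 1, swap → [74, 13, 71, 53, 61, 33, 68, 31, 32, 27, 24]
  13 vs larger child 61 at index 4, swap → [74, 61, 71, 53, 13, 33, 68, 31, 32, 27, 24]
  13 vs larger child 27 at index 9, swap → [74, 61, 71, 53, 27, 33, 68, 31, 32, 13, 24]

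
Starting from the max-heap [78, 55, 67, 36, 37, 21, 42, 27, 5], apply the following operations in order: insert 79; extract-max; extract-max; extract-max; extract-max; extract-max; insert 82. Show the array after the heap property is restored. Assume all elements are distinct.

[82, 36, 37, 5, 27, 21]

insert 79:
  append 79 at index 9 → [78, 55, 67, 36, 37, 21, 42, 27, 5, 79]
  79 > parent 37 at index 4, swap → [78, 55, 67, 36, 79, 21, 42, 27, 5, 37]
  79 > parent 55 at index 1, swap → [78, 79, 67, 36, 55, 21, 42, 27, 5, 37]
  79 > parent 78 at index 0, swap → [79, 78, 67, 36, 55, 21, 42, 27, 5, 37]
extract-max → returns 79:
  remove root 79; move last element 37 to root → [37, 78, 67, 36, 55, 21, 42, 27, 5]
  37 vs larger child 78 at index 1, swap → [78, 37, 67, 36, 55, 21, 42, 27, 5]
  37 vs larger child 55 at index 4, swap → [78, 55, 67, 36, 37, 21, 42, 27, 5]
extract-max → returns 78:
  remove root 78; move last element 5 to root → [5, 55, 67, 36, 37, 21, 42, 27]
  5 vs larger child 67 at index 2, swap → [67, 55, 5, 36, 37, 21, 42, 27]
  5 vs larger child 42 at index 6, swap → [67, 55, 42, 36, 37, 21, 5, 27]
extract-max → returns 67:
  remove root 67; move last element 27 to root → [27, 55, 42, 36, 37, 21, 5]
  27 vs larger child 55 at index 1, swap → [55, 27, 42, 36, 37, 21, 5]
  27 vs larger child 37 at index 4, swap → [55, 37, 42, 36, 27, 21, 5]
extract-max → returns 55:
  remove root 55; move last element 5 to root → [5, 37, 42, 36, 27, 21]
  5 vs larger child 42 at index 2, swap → [42, 37, 5, 36, 27, 21]
  5 vs only child 21 at index 5, swap → [42, 37, 21, 36, 27, 5]
extract-max → returns 42:
  remove root 42; move last element 5 to root → [5, 37, 21, 36, 27]
  5 vs larger child 37 at index 1, swap → [37, 5, 21, 36, 27]
  5 vs larger child 36 at index 3, swap → [37, 36, 21, 5, 27]
insert 82:
  append 82 at index 5 → [37, 36, 21, 5, 27, 82]
  82 > parent 21 at index 2, swap → [37, 36, 82, 5, 27, 21]
  82 > parent 37 at index 0, swap → [82, 36, 37, 5, 27, 21]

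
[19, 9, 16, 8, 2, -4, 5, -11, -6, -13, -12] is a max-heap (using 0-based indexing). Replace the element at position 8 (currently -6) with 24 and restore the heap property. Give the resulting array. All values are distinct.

set index 8 from -6 to 24 → [19, 9, 16, 8, 2, -4, 5, -11, 24, -13, -12]
24 > parent 8 at index 3, swap → [19, 9, 16, 24, 2, -4, 5, -11, 8, -13, -12]
24 > parent 9 at index 1, swap → [19, 24, 16, 9, 2, -4, 5, -11, 8, -13, -12]
24 > parent 19 at index 0, swap → [24, 19, 16, 9, 2, -4, 5, -11, 8, -13, -12]

[24, 19, 16, 9, 2, -4, 5, -11, 8, -13, -12]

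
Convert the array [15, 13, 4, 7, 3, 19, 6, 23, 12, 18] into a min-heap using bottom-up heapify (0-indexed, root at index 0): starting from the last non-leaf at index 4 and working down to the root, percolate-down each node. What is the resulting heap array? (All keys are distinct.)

[3, 7, 4, 12, 13, 19, 6, 23, 15, 18]

sift down from index 4: already satisfies heap property
sift down from index 3: already satisfies heap property
sift down from index 2: already satisfies heap property
sift down from index 1:
  13 vs smaller child 3 at index 4, swap → [15, 3, 4, 7, 13, 19, 6, 23, 12, 18]
sift down from index 0:
  15 vs smaller child 3 at index 1, swap → [3, 15, 4, 7, 13, 19, 6, 23, 12, 18]
  15 vs smaller child 7 at index 3, swap → [3, 7, 4, 15, 13, 19, 6, 23, 12, 18]
  15 vs smaller child 12 at index 8, swap → [3, 7, 4, 12, 13, 19, 6, 23, 15, 18]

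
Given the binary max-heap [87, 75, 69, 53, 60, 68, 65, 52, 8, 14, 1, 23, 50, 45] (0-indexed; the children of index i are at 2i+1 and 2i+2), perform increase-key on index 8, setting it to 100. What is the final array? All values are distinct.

[100, 87, 69, 75, 60, 68, 65, 52, 53, 14, 1, 23, 50, 45]

set index 8 from 8 to 100 → [87, 75, 69, 53, 60, 68, 65, 52, 100, 14, 1, 23, 50, 45]
100 > parent 53 at index 3, swap → [87, 75, 69, 100, 60, 68, 65, 52, 53, 14, 1, 23, 50, 45]
100 > parent 75 at index 1, swap → [87, 100, 69, 75, 60, 68, 65, 52, 53, 14, 1, 23, 50, 45]
100 > parent 87 at index 0, swap → [100, 87, 69, 75, 60, 68, 65, 52, 53, 14, 1, 23, 50, 45]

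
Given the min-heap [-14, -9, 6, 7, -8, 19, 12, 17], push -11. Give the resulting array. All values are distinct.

append -11 at index 8 → [-14, -9, 6, 7, -8, 19, 12, 17, -11]
-11 < parent 7 at index 3, swap → [-14, -9, 6, -11, -8, 19, 12, 17, 7]
-11 < parent -9 at index 1, swap → [-14, -11, 6, -9, -8, 19, 12, 17, 7]

[-14, -11, 6, -9, -8, 19, 12, 17, 7]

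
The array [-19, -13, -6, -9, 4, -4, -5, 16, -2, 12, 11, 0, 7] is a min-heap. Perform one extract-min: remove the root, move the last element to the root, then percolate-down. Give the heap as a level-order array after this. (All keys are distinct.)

[-13, -9, -6, -2, 4, -4, -5, 16, 7, 12, 11, 0]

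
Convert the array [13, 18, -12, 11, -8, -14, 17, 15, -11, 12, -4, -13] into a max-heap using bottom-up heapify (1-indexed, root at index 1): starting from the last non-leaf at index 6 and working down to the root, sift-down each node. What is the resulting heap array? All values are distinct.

[18, 15, 17, 13, 12, -13, -12, 11, -11, -8, -4, -14]

sift down from index 6:
  -14 vs only child -13 at index 12, swap → [13, 18, -12, 11, -8, -13, 17, 15, -11, 12, -4, -14]
sift down from index 5:
  -8 vs larger child 12 at index 10, swap → [13, 18, -12, 11, 12, -13, 17, 15, -11, -8, -4, -14]
sift down from index 4:
  11 vs larger child 15 at index 8, swap → [13, 18, -12, 15, 12, -13, 17, 11, -11, -8, -4, -14]
sift down from index 3:
  -12 vs larger child 17 at index 7, swap → [13, 18, 17, 15, 12, -13, -12, 11, -11, -8, -4, -14]
sift down from index 2: already satisfies heap property
sift down from index 1:
  13 vs larger child 18 at index 2, swap → [18, 13, 17, 15, 12, -13, -12, 11, -11, -8, -4, -14]
  13 vs larger child 15 at index 4, swap → [18, 15, 17, 13, 12, -13, -12, 11, -11, -8, -4, -14]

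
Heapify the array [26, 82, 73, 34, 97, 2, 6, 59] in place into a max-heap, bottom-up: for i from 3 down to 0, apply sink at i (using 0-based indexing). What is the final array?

[97, 82, 73, 59, 26, 2, 6, 34]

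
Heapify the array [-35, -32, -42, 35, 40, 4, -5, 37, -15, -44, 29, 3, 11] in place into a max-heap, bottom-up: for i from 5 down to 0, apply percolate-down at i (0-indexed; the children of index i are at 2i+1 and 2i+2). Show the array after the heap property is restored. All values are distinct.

[40, 37, 11, 35, 29, 4, -5, -35, -15, -44, -32, 3, -42]

sift down from index 5:
  4 vs larger child 11 at index 12, swap → [-35, -32, -42, 35, 40, 11, -5, 37, -15, -44, 29, 3, 4]
sift down from index 4: already satisfies heap property
sift down from index 3:
  35 vs larger child 37 at index 7, swap → [-35, -32, -42, 37, 40, 11, -5, 35, -15, -44, 29, 3, 4]
sift down from index 2:
  -42 vs larger child 11 at index 5, swap → [-35, -32, 11, 37, 40, -42, -5, 35, -15, -44, 29, 3, 4]
  -42 vs larger child 4 at index 12, swap → [-35, -32, 11, 37, 40, 4, -5, 35, -15, -44, 29, 3, -42]
sift down from index 1:
  -32 vs larger child 40 at index 4, swap → [-35, 40, 11, 37, -32, 4, -5, 35, -15, -44, 29, 3, -42]
  -32 vs larger child 29 at index 10, swap → [-35, 40, 11, 37, 29, 4, -5, 35, -15, -44, -32, 3, -42]
sift down from index 0:
  -35 vs larger child 40 at index 1, swap → [40, -35, 11, 37, 29, 4, -5, 35, -15, -44, -32, 3, -42]
  -35 vs larger child 37 at index 3, swap → [40, 37, 11, -35, 29, 4, -5, 35, -15, -44, -32, 3, -42]
  -35 vs larger child 35 at index 7, swap → [40, 37, 11, 35, 29, 4, -5, -35, -15, -44, -32, 3, -42]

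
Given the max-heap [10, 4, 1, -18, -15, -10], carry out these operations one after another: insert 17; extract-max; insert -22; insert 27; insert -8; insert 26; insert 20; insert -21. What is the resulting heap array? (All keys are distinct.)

[27, 26, 1, 4, 20, -10, -22, -18, -8, -15, 10, -21]

insert 17:
  append 17 at index 6 → [10, 4, 1, -18, -15, -10, 17]
  17 > parent 1 at index 2, swap → [10, 4, 17, -18, -15, -10, 1]
  17 > parent 10 at index 0, swap → [17, 4, 10, -18, -15, -10, 1]
extract-max → returns 17:
  remove root 17; move last element 1 to root → [1, 4, 10, -18, -15, -10]
  1 vs larger child 10 at index 2, swap → [10, 4, 1, -18, -15, -10]
insert -22:
  append -22 at index 6 → [10, 4, 1, -18, -15, -10, -22] (no swap needed)
insert 27:
  append 27 at index 7 → [10, 4, 1, -18, -15, -10, -22, 27]
  27 > parent -18 at index 3, swap → [10, 4, 1, 27, -15, -10, -22, -18]
  27 > parent 4 at index 1, swap → [10, 27, 1, 4, -15, -10, -22, -18]
  27 > parent 10 at index 0, swap → [27, 10, 1, 4, -15, -10, -22, -18]
insert -8:
  append -8 at index 8 → [27, 10, 1, 4, -15, -10, -22, -18, -8] (no swap needed)
insert 26:
  append 26 at index 9 → [27, 10, 1, 4, -15, -10, -22, -18, -8, 26]
  26 > parent -15 at index 4, swap → [27, 10, 1, 4, 26, -10, -22, -18, -8, -15]
  26 > parent 10 at index 1, swap → [27, 26, 1, 4, 10, -10, -22, -18, -8, -15]
insert 20:
  append 20 at index 10 → [27, 26, 1, 4, 10, -10, -22, -18, -8, -15, 20]
  20 > parent 10 at index 4, swap → [27, 26, 1, 4, 20, -10, -22, -18, -8, -15, 10]
insert -21:
  append -21 at index 11 → [27, 26, 1, 4, 20, -10, -22, -18, -8, -15, 10, -21] (no swap needed)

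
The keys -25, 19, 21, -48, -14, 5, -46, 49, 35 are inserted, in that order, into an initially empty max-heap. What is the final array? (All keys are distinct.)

Insert -25:
  append -25 at index 0 → [-25] (no swap needed)
Insert 19:
  append 19 at index 1 → [-25, 19]
  19 > parent -25 at index 0, swap → [19, -25]
Insert 21:
  append 21 at index 2 → [19, -25, 21]
  21 > parent 19 at index 0, swap → [21, -25, 19]
Insert -48:
  append -48 at index 3 → [21, -25, 19, -48] (no swap needed)
Insert -14:
  append -14 at index 4 → [21, -25, 19, -48, -14]
  -14 > parent -25 at index 1, swap → [21, -14, 19, -48, -25]
Insert 5:
  append 5 at index 5 → [21, -14, 19, -48, -25, 5] (no swap needed)
Insert -46:
  append -46 at index 6 → [21, -14, 19, -48, -25, 5, -46] (no swap needed)
Insert 49:
  append 49 at index 7 → [21, -14, 19, -48, -25, 5, -46, 49]
  49 > parent -48 at index 3, swap → [21, -14, 19, 49, -25, 5, -46, -48]
  49 > parent -14 at index 1, swap → [21, 49, 19, -14, -25, 5, -46, -48]
  49 > parent 21 at index 0, swap → [49, 21, 19, -14, -25, 5, -46, -48]
Insert 35:
  append 35 at index 8 → [49, 21, 19, -14, -25, 5, -46, -48, 35]
  35 > parent -14 at index 3, swap → [49, 21, 19, 35, -25, 5, -46, -48, -14]
  35 > parent 21 at index 1, swap → [49, 35, 19, 21, -25, 5, -46, -48, -14]

[49, 35, 19, 21, -25, 5, -46, -48, -14]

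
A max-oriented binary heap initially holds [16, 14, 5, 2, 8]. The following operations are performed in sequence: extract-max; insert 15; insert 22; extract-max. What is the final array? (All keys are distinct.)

[15, 14, 5, 2, 8]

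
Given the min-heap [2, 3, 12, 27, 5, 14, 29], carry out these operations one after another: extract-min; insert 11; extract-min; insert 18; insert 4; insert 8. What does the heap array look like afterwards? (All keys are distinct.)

[4, 5, 11, 8, 29, 14, 18, 27, 12]

extract-min → returns 2:
  remove root 2; move last element 29 to root → [29, 3, 12, 27, 5, 14]
  29 vs smaller child 3 at index 1, swap → [3, 29, 12, 27, 5, 14]
  29 vs smaller child 5 at index 4, swap → [3, 5, 12, 27, 29, 14]
insert 11:
  append 11 at index 6 → [3, 5, 12, 27, 29, 14, 11]
  11 < parent 12 at index 2, swap → [3, 5, 11, 27, 29, 14, 12]
extract-min → returns 3:
  remove root 3; move last element 12 to root → [12, 5, 11, 27, 29, 14]
  12 vs smaller child 5 at index 1, swap → [5, 12, 11, 27, 29, 14]
insert 18:
  append 18 at index 6 → [5, 12, 11, 27, 29, 14, 18] (no swap needed)
insert 4:
  append 4 at index 7 → [5, 12, 11, 27, 29, 14, 18, 4]
  4 < parent 27 at index 3, swap → [5, 12, 11, 4, 29, 14, 18, 27]
  4 < parent 12 at index 1, swap → [5, 4, 11, 12, 29, 14, 18, 27]
  4 < parent 5 at index 0, swap → [4, 5, 11, 12, 29, 14, 18, 27]
insert 8:
  append 8 at index 8 → [4, 5, 11, 12, 29, 14, 18, 27, 8]
  8 < parent 12 at index 3, swap → [4, 5, 11, 8, 29, 14, 18, 27, 12]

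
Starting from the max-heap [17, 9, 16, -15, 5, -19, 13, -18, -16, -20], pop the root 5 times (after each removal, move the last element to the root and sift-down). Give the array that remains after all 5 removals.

[-15, -18, -16, -20, -19]

extract-max #1 returns 17:
  remove root 17; move last element -20 to root → [-20, 9, 16, -15, 5, -19, 13, -18, -16]
  -20 vs larger child 16 at index 2, swap → [16, 9, -20, -15, 5, -19, 13, -18, -16]
  -20 vs larger child 13 at index 6, swap → [16, 9, 13, -15, 5, -19, -20, -18, -16]
extract-max #2 returns 16:
  remove root 16; move last element -16 to root → [-16, 9, 13, -15, 5, -19, -20, -18]
  -16 vs larger child 13 at index 2, swap → [13, 9, -16, -15, 5, -19, -20, -18]
extract-max #3 returns 13:
  remove root 13; move last element -18 to root → [-18, 9, -16, -15, 5, -19, -20]
  -18 vs larger child 9 at index 1, swap → [9, -18, -16, -15, 5, -19, -20]
  -18 vs larger child 5 at index 4, swap → [9, 5, -16, -15, -18, -19, -20]
extract-max #4 returns 9:
  remove root 9; move last element -20 to root → [-20, 5, -16, -15, -18, -19]
  -20 vs larger child 5 at index 1, swap → [5, -20, -16, -15, -18, -19]
  -20 vs larger child -15 at index 3, swap → [5, -15, -16, -20, -18, -19]
extract-max #5 returns 5:
  remove root 5; move last element -19 to root → [-19, -15, -16, -20, -18]
  -19 vs larger child -15 at index 1, swap → [-15, -19, -16, -20, -18]
  -19 vs larger child -18 at index 4, swap → [-15, -18, -16, -20, -19]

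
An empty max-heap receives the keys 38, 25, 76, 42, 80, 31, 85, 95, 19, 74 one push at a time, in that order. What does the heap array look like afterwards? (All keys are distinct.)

Insert 38:
  append 38 at index 0 → [38] (no swap needed)
Insert 25:
  append 25 at index 1 → [38, 25] (no swap needed)
Insert 76:
  append 76 at index 2 → [38, 25, 76]
  76 > parent 38 at index 0, swap → [76, 25, 38]
Insert 42:
  append 42 at index 3 → [76, 25, 38, 42]
  42 > parent 25 at index 1, swap → [76, 42, 38, 25]
Insert 80:
  append 80 at index 4 → [76, 42, 38, 25, 80]
  80 > parent 42 at index 1, swap → [76, 80, 38, 25, 42]
  80 > parent 76 at index 0, swap → [80, 76, 38, 25, 42]
Insert 31:
  append 31 at index 5 → [80, 76, 38, 25, 42, 31] (no swap needed)
Insert 85:
  append 85 at index 6 → [80, 76, 38, 25, 42, 31, 85]
  85 > parent 38 at index 2, swap → [80, 76, 85, 25, 42, 31, 38]
  85 > parent 80 at index 0, swap → [85, 76, 80, 25, 42, 31, 38]
Insert 95:
  append 95 at index 7 → [85, 76, 80, 25, 42, 31, 38, 95]
  95 > parent 25 at index 3, swap → [85, 76, 80, 95, 42, 31, 38, 25]
  95 > parent 76 at index 1, swap → [85, 95, 80, 76, 42, 31, 38, 25]
  95 > parent 85 at index 0, swap → [95, 85, 80, 76, 42, 31, 38, 25]
Insert 19:
  append 19 at index 8 → [95, 85, 80, 76, 42, 31, 38, 25, 19] (no swap needed)
Insert 74:
  append 74 at index 9 → [95, 85, 80, 76, 42, 31, 38, 25, 19, 74]
  74 > parent 42 at index 4, swap → [95, 85, 80, 76, 74, 31, 38, 25, 19, 42]

[95, 85, 80, 76, 74, 31, 38, 25, 19, 42]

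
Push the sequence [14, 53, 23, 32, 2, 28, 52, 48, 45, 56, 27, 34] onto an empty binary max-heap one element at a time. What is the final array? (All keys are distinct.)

Insert 14:
  append 14 at index 0 → [14] (no swap needed)
Insert 53:
  append 53 at index 1 → [14, 53]
  53 > parent 14 at index 0, swap → [53, 14]
Insert 23:
  append 23 at index 2 → [53, 14, 23] (no swap needed)
Insert 32:
  append 32 at index 3 → [53, 14, 23, 32]
  32 > parent 14 at index 1, swap → [53, 32, 23, 14]
Insert 2:
  append 2 at index 4 → [53, 32, 23, 14, 2] (no swap needed)
Insert 28:
  append 28 at index 5 → [53, 32, 23, 14, 2, 28]
  28 > parent 23 at index 2, swap → [53, 32, 28, 14, 2, 23]
Insert 52:
  append 52 at index 6 → [53, 32, 28, 14, 2, 23, 52]
  52 > parent 28 at index 2, swap → [53, 32, 52, 14, 2, 23, 28]
Insert 48:
  append 48 at index 7 → [53, 32, 52, 14, 2, 23, 28, 48]
  48 > parent 14 at index 3, swap → [53, 32, 52, 48, 2, 23, 28, 14]
  48 > parent 32 at index 1, swap → [53, 48, 52, 32, 2, 23, 28, 14]
Insert 45:
  append 45 at index 8 → [53, 48, 52, 32, 2, 23, 28, 14, 45]
  45 > parent 32 at index 3, swap → [53, 48, 52, 45, 2, 23, 28, 14, 32]
Insert 56:
  append 56 at index 9 → [53, 48, 52, 45, 2, 23, 28, 14, 32, 56]
  56 > parent 2 at index 4, swap → [53, 48, 52, 45, 56, 23, 28, 14, 32, 2]
  56 > parent 48 at index 1, swap → [53, 56, 52, 45, 48, 23, 28, 14, 32, 2]
  56 > parent 53 at index 0, swap → [56, 53, 52, 45, 48, 23, 28, 14, 32, 2]
Insert 27:
  append 27 at index 10 → [56, 53, 52, 45, 48, 23, 28, 14, 32, 2, 27] (no swap needed)
Insert 34:
  append 34 at index 11 → [56, 53, 52, 45, 48, 23, 28, 14, 32, 2, 27, 34]
  34 > parent 23 at index 5, swap → [56, 53, 52, 45, 48, 34, 28, 14, 32, 2, 27, 23]

[56, 53, 52, 45, 48, 34, 28, 14, 32, 2, 27, 23]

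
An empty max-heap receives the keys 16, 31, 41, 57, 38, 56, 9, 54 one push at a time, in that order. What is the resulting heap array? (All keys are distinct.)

Insert 16:
  append 16 at index 0 → [16] (no swap needed)
Insert 31:
  append 31 at index 1 → [16, 31]
  31 > parent 16 at index 0, swap → [31, 16]
Insert 41:
  append 41 at index 2 → [31, 16, 41]
  41 > parent 31 at index 0, swap → [41, 16, 31]
Insert 57:
  append 57 at index 3 → [41, 16, 31, 57]
  57 > parent 16 at index 1, swap → [41, 57, 31, 16]
  57 > parent 41 at index 0, swap → [57, 41, 31, 16]
Insert 38:
  append 38 at index 4 → [57, 41, 31, 16, 38] (no swap needed)
Insert 56:
  append 56 at index 5 → [57, 41, 31, 16, 38, 56]
  56 > parent 31 at index 2, swap → [57, 41, 56, 16, 38, 31]
Insert 9:
  append 9 at index 6 → [57, 41, 56, 16, 38, 31, 9] (no swap needed)
Insert 54:
  append 54 at index 7 → [57, 41, 56, 16, 38, 31, 9, 54]
  54 > parent 16 at index 3, swap → [57, 41, 56, 54, 38, 31, 9, 16]
  54 > parent 41 at index 1, swap → [57, 54, 56, 41, 38, 31, 9, 16]

[57, 54, 56, 41, 38, 31, 9, 16]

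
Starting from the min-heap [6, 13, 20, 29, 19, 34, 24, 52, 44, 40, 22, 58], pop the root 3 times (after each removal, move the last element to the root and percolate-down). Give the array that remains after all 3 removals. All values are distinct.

extract-min #1 returns 6:
  remove root 6; move last element 58 to root → [58, 13, 20, 29, 19, 34, 24, 52, 44, 40, 22]
  58 vs smaller child 13 at index 1, swap → [13, 58, 20, 29, 19, 34, 24, 52, 44, 40, 22]
  58 vs smaller child 19 at index 4, swap → [13, 19, 20, 29, 58, 34, 24, 52, 44, 40, 22]
  58 vs smaller child 22 at index 10, swap → [13, 19, 20, 29, 22, 34, 24, 52, 44, 40, 58]
extract-min #2 returns 13:
  remove root 13; move last element 58 to root → [58, 19, 20, 29, 22, 34, 24, 52, 44, 40]
  58 vs smaller child 19 at index 1, swap → [19, 58, 20, 29, 22, 34, 24, 52, 44, 40]
  58 vs smaller child 22 at index 4, swap → [19, 22, 20, 29, 58, 34, 24, 52, 44, 40]
  58 vs only child 40 at index 9, swap → [19, 22, 20, 29, 40, 34, 24, 52, 44, 58]
extract-min #3 returns 19:
  remove root 19; move last element 58 to root → [58, 22, 20, 29, 40, 34, 24, 52, 44]
  58 vs smaller child 20 at index 2, swap → [20, 22, 58, 29, 40, 34, 24, 52, 44]
  58 vs smaller child 24 at index 6, swap → [20, 22, 24, 29, 40, 34, 58, 52, 44]

[20, 22, 24, 29, 40, 34, 58, 52, 44]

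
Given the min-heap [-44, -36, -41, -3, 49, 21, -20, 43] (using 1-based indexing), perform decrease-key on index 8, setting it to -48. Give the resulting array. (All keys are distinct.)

set index 8 from 43 to -48 → [-44, -36, -41, -3, 49, 21, -20, -48]
-48 < parent -3 at index 4, swap → [-44, -36, -41, -48, 49, 21, -20, -3]
-48 < parent -36 at index 2, swap → [-44, -48, -41, -36, 49, 21, -20, -3]
-48 < parent -44 at index 1, swap → [-48, -44, -41, -36, 49, 21, -20, -3]

[-48, -44, -41, -36, 49, 21, -20, -3]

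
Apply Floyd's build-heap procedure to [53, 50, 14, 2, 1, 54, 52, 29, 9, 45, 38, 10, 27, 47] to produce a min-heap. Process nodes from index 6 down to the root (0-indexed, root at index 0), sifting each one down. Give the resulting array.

[1, 2, 10, 9, 38, 14, 47, 29, 53, 45, 50, 54, 27, 52]

sift down from index 6:
  52 vs only child 47 at index 13, swap → [53, 50, 14, 2, 1, 54, 47, 29, 9, 45, 38, 10, 27, 52]
sift down from index 5:
  54 vs smaller child 10 at index 11, swap → [53, 50, 14, 2, 1, 10, 47, 29, 9, 45, 38, 54, 27, 52]
sift down from index 4: already satisfies heap property
sift down from index 3: already satisfies heap property
sift down from index 2:
  14 vs smaller child 10 at index 5, swap → [53, 50, 10, 2, 1, 14, 47, 29, 9, 45, 38, 54, 27, 52]
sift down from index 1:
  50 vs smaller child 1 at index 4, swap → [53, 1, 10, 2, 50, 14, 47, 29, 9, 45, 38, 54, 27, 52]
  50 vs smaller child 38 at index 10, swap → [53, 1, 10, 2, 38, 14, 47, 29, 9, 45, 50, 54, 27, 52]
sift down from index 0:
  53 vs smaller child 1 at index 1, swap → [1, 53, 10, 2, 38, 14, 47, 29, 9, 45, 50, 54, 27, 52]
  53 vs smaller child 2 at index 3, swap → [1, 2, 10, 53, 38, 14, 47, 29, 9, 45, 50, 54, 27, 52]
  53 vs smaller child 9 at index 8, swap → [1, 2, 10, 9, 38, 14, 47, 29, 53, 45, 50, 54, 27, 52]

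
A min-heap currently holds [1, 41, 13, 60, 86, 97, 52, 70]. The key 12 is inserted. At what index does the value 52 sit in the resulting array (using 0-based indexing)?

append 12 at index 8 → [1, 41, 13, 60, 86, 97, 52, 70, 12]
12 < parent 60 at index 3, swap → [1, 41, 13, 12, 86, 97, 52, 70, 60]
12 < parent 41 at index 1, swap → [1, 12, 13, 41, 86, 97, 52, 70, 60]
resulting array: [1, 12, 13, 41, 86, 97, 52, 70, 60]

6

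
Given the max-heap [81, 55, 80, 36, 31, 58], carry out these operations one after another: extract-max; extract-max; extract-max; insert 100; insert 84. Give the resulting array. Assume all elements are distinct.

[100, 84, 31, 36, 55]

extract-max → returns 81:
  remove root 81; move last element 58 to root → [58, 55, 80, 36, 31]
  58 vs larger child 80 at index 2, swap → [80, 55, 58, 36, 31]
extract-max → returns 80:
  remove root 80; move last element 31 to root → [31, 55, 58, 36]
  31 vs larger child 58 at index 2, swap → [58, 55, 31, 36]
extract-max → returns 58:
  remove root 58; move last element 36 to root → [36, 55, 31]
  36 vs larger child 55 at index 1, swap → [55, 36, 31]
insert 100:
  append 100 at index 3 → [55, 36, 31, 100]
  100 > parent 36 at index 1, swap → [55, 100, 31, 36]
  100 > parent 55 at index 0, swap → [100, 55, 31, 36]
insert 84:
  append 84 at index 4 → [100, 55, 31, 36, 84]
  84 > parent 55 at index 1, swap → [100, 84, 31, 36, 55]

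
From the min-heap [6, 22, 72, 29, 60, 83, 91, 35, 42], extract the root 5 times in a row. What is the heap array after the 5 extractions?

[60, 83, 72, 91]

extract-min #1 returns 6:
  remove root 6; move last element 42 to root → [42, 22, 72, 29, 60, 83, 91, 35]
  42 vs smaller child 22 at index 1, swap → [22, 42, 72, 29, 60, 83, 91, 35]
  42 vs smaller child 29 at index 3, swap → [22, 29, 72, 42, 60, 83, 91, 35]
  42 vs only child 35 at index 7, swap → [22, 29, 72, 35, 60, 83, 91, 42]
extract-min #2 returns 22:
  remove root 22; move last element 42 to root → [42, 29, 72, 35, 60, 83, 91]
  42 vs smaller child 29 at index 1, swap → [29, 42, 72, 35, 60, 83, 91]
  42 vs smaller child 35 at index 3, swap → [29, 35, 72, 42, 60, 83, 91]
extract-min #3 returns 29:
  remove root 29; move last element 91 to root → [91, 35, 72, 42, 60, 83]
  91 vs smaller child 35 at index 1, swap → [35, 91, 72, 42, 60, 83]
  91 vs smaller child 42 at index 3, swap → [35, 42, 72, 91, 60, 83]
extract-min #4 returns 35:
  remove root 35; move last element 83 to root → [83, 42, 72, 91, 60]
  83 vs smaller child 42 at index 1, swap → [42, 83, 72, 91, 60]
  83 vs smaller child 60 at index 4, swap → [42, 60, 72, 91, 83]
extract-min #5 returns 42:
  remove root 42; move last element 83 to root → [83, 60, 72, 91]
  83 vs smaller child 60 at index 1, swap → [60, 83, 72, 91]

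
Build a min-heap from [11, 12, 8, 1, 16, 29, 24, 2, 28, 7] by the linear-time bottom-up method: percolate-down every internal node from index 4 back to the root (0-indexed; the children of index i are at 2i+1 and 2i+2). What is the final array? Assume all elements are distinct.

sift down from index 4:
  16 vs only child 7 at index 9, swap → [11, 12, 8, 1, 7, 29, 24, 2, 28, 16]
sift down from index 3: already satisfies heap property
sift down from index 2: already satisfies heap property
sift down from index 1:
  12 vs smaller child 1 at index 3, swap → [11, 1, 8, 12, 7, 29, 24, 2, 28, 16]
  12 vs smaller child 2 at index 7, swap → [11, 1, 8, 2, 7, 29, 24, 12, 28, 16]
sift down from index 0:
  11 vs smaller child 1 at index 1, swap → [1, 11, 8, 2, 7, 29, 24, 12, 28, 16]
  11 vs smaller child 2 at index 3, swap → [1, 2, 8, 11, 7, 29, 24, 12, 28, 16]

[1, 2, 8, 11, 7, 29, 24, 12, 28, 16]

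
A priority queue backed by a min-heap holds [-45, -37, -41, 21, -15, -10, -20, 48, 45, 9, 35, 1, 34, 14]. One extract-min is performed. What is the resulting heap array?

remove root -45; move last element 14 to root → [14, -37, -41, 21, -15, -10, -20, 48, 45, 9, 35, 1, 34]
14 vs smaller child -41 at index 2, swap → [-41, -37, 14, 21, -15, -10, -20, 48, 45, 9, 35, 1, 34]
14 vs smaller child -20 at index 6, swap → [-41, -37, -20, 21, -15, -10, 14, 48, 45, 9, 35, 1, 34]

[-41, -37, -20, 21, -15, -10, 14, 48, 45, 9, 35, 1, 34]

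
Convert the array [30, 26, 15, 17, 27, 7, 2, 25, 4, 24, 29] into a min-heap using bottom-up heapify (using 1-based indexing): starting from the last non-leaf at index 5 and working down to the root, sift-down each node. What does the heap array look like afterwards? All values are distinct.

[2, 4, 7, 17, 24, 30, 15, 25, 26, 27, 29]

sift down from index 5:
  27 vs smaller child 24 at index 10, swap → [30, 26, 15, 17, 24, 7, 2, 25, 4, 27, 29]
sift down from index 4:
  17 vs smaller child 4 at index 9, swap → [30, 26, 15, 4, 24, 7, 2, 25, 17, 27, 29]
sift down from index 3:
  15 vs smaller child 2 at index 7, swap → [30, 26, 2, 4, 24, 7, 15, 25, 17, 27, 29]
sift down from index 2:
  26 vs smaller child 4 at index 4, swap → [30, 4, 2, 26, 24, 7, 15, 25, 17, 27, 29]
  26 vs smaller child 17 at index 9, swap → [30, 4, 2, 17, 24, 7, 15, 25, 26, 27, 29]
sift down from index 1:
  30 vs smaller child 2 at index 3, swap → [2, 4, 30, 17, 24, 7, 15, 25, 26, 27, 29]
  30 vs smaller child 7 at index 6, swap → [2, 4, 7, 17, 24, 30, 15, 25, 26, 27, 29]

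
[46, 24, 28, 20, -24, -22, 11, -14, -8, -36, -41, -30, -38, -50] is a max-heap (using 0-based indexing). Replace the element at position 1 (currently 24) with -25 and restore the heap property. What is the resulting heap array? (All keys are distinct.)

[46, 20, 28, -8, -24, -22, 11, -14, -25, -36, -41, -30, -38, -50]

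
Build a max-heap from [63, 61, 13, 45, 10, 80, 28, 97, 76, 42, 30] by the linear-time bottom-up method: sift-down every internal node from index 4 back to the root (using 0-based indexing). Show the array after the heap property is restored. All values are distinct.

[97, 76, 80, 63, 42, 13, 28, 45, 61, 10, 30]

sift down from index 4:
  10 vs larger child 42 at index 9, swap → [63, 61, 13, 45, 42, 80, 28, 97, 76, 10, 30]
sift down from index 3:
  45 vs larger child 97 at index 7, swap → [63, 61, 13, 97, 42, 80, 28, 45, 76, 10, 30]
sift down from index 2:
  13 vs larger child 80 at index 5, swap → [63, 61, 80, 97, 42, 13, 28, 45, 76, 10, 30]
sift down from index 1:
  61 vs larger child 97 at index 3, swap → [63, 97, 80, 61, 42, 13, 28, 45, 76, 10, 30]
  61 vs larger child 76 at index 8, swap → [63, 97, 80, 76, 42, 13, 28, 45, 61, 10, 30]
sift down from index 0:
  63 vs larger child 97 at index 1, swap → [97, 63, 80, 76, 42, 13, 28, 45, 61, 10, 30]
  63 vs larger child 76 at index 3, swap → [97, 76, 80, 63, 42, 13, 28, 45, 61, 10, 30]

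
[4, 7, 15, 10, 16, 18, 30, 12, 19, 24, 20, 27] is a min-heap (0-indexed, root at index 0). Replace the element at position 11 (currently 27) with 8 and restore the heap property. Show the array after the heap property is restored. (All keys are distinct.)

[4, 7, 8, 10, 16, 15, 30, 12, 19, 24, 20, 18]

set index 11 from 27 to 8 → [4, 7, 15, 10, 16, 18, 30, 12, 19, 24, 20, 8]
8 < parent 18 at index 5, swap → [4, 7, 15, 10, 16, 8, 30, 12, 19, 24, 20, 18]
8 < parent 15 at index 2, swap → [4, 7, 8, 10, 16, 15, 30, 12, 19, 24, 20, 18]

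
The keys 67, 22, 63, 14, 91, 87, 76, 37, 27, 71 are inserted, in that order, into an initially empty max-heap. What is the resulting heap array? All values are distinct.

[91, 71, 87, 37, 67, 63, 76, 14, 27, 22]

Insert 67:
  append 67 at index 0 → [67] (no swap needed)
Insert 22:
  append 22 at index 1 → [67, 22] (no swap needed)
Insert 63:
  append 63 at index 2 → [67, 22, 63] (no swap needed)
Insert 14:
  append 14 at index 3 → [67, 22, 63, 14] (no swap needed)
Insert 91:
  append 91 at index 4 → [67, 22, 63, 14, 91]
  91 > parent 22 at index 1, swap → [67, 91, 63, 14, 22]
  91 > parent 67 at index 0, swap → [91, 67, 63, 14, 22]
Insert 87:
  append 87 at index 5 → [91, 67, 63, 14, 22, 87]
  87 > parent 63 at index 2, swap → [91, 67, 87, 14, 22, 63]
Insert 76:
  append 76 at index 6 → [91, 67, 87, 14, 22, 63, 76] (no swap needed)
Insert 37:
  append 37 at index 7 → [91, 67, 87, 14, 22, 63, 76, 37]
  37 > parent 14 at index 3, swap → [91, 67, 87, 37, 22, 63, 76, 14]
Insert 27:
  append 27 at index 8 → [91, 67, 87, 37, 22, 63, 76, 14, 27] (no swap needed)
Insert 71:
  append 71 at index 9 → [91, 67, 87, 37, 22, 63, 76, 14, 27, 71]
  71 > parent 22 at index 4, swap → [91, 67, 87, 37, 71, 63, 76, 14, 27, 22]
  71 > parent 67 at index 1, swap → [91, 71, 87, 37, 67, 63, 76, 14, 27, 22]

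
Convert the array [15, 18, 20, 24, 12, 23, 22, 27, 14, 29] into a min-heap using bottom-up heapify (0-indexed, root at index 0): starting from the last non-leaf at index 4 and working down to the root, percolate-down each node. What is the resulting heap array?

[12, 14, 20, 15, 18, 23, 22, 27, 24, 29]

sift down from index 4: already satisfies heap property
sift down from index 3:
  24 vs smaller child 14 at index 8, swap → [15, 18, 20, 14, 12, 23, 22, 27, 24, 29]
sift down from index 2: already satisfies heap property
sift down from index 1:
  18 vs smaller child 12 at index 4, swap → [15, 12, 20, 14, 18, 23, 22, 27, 24, 29]
sift down from index 0:
  15 vs smaller child 12 at index 1, swap → [12, 15, 20, 14, 18, 23, 22, 27, 24, 29]
  15 vs smaller child 14 at index 3, swap → [12, 14, 20, 15, 18, 23, 22, 27, 24, 29]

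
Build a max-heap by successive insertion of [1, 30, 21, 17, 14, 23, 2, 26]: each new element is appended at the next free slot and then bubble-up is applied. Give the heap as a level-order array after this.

[30, 26, 23, 17, 14, 21, 2, 1]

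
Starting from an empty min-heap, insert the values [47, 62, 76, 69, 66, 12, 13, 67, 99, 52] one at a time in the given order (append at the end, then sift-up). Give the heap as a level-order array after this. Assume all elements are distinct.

Insert 47:
  append 47 at index 0 → [47] (no swap needed)
Insert 62:
  append 62 at index 1 → [47, 62] (no swap needed)
Insert 76:
  append 76 at index 2 → [47, 62, 76] (no swap needed)
Insert 69:
  append 69 at index 3 → [47, 62, 76, 69] (no swap needed)
Insert 66:
  append 66 at index 4 → [47, 62, 76, 69, 66] (no swap needed)
Insert 12:
  append 12 at index 5 → [47, 62, 76, 69, 66, 12]
  12 < parent 76 at index 2, swap → [47, 62, 12, 69, 66, 76]
  12 < parent 47 at index 0, swap → [12, 62, 47, 69, 66, 76]
Insert 13:
  append 13 at index 6 → [12, 62, 47, 69, 66, 76, 13]
  13 < parent 47 at index 2, swap → [12, 62, 13, 69, 66, 76, 47]
Insert 67:
  append 67 at index 7 → [12, 62, 13, 69, 66, 76, 47, 67]
  67 < parent 69 at index 3, swap → [12, 62, 13, 67, 66, 76, 47, 69]
Insert 99:
  append 99 at index 8 → [12, 62, 13, 67, 66, 76, 47, 69, 99] (no swap needed)
Insert 52:
  append 52 at index 9 → [12, 62, 13, 67, 66, 76, 47, 69, 99, 52]
  52 < parent 66 at index 4, swap → [12, 62, 13, 67, 52, 76, 47, 69, 99, 66]
  52 < parent 62 at index 1, swap → [12, 52, 13, 67, 62, 76, 47, 69, 99, 66]

[12, 52, 13, 67, 62, 76, 47, 69, 99, 66]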